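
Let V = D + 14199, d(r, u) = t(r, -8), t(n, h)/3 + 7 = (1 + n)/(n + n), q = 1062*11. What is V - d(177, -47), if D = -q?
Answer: 149653/59 ≈ 2536.5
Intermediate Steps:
q = 11682
t(n, h) = -21 + 3*(1 + n)/(2*n) (t(n, h) = -21 + 3*((1 + n)/(n + n)) = -21 + 3*((1 + n)/((2*n))) = -21 + 3*((1 + n)*(1/(2*n))) = -21 + 3*((1 + n)/(2*n)) = -21 + 3*(1 + n)/(2*n))
d(r, u) = 3*(1 - 13*r)/(2*r)
D = -11682 (D = -1*11682 = -11682)
V = 2517 (V = -11682 + 14199 = 2517)
V - d(177, -47) = 2517 - 3*(1 - 13*177)/(2*177) = 2517 - 3*(1 - 2301)/(2*177) = 2517 - 3*(-2300)/(2*177) = 2517 - 1*(-1150/59) = 2517 + 1150/59 = 149653/59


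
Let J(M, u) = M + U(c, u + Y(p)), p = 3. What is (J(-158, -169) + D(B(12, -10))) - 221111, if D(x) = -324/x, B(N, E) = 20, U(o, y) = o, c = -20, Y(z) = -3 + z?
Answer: -1106526/5 ≈ -2.2131e+5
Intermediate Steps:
J(M, u) = -20 + M (J(M, u) = M - 20 = -20 + M)
(J(-158, -169) + D(B(12, -10))) - 221111 = ((-20 - 158) - 324/20) - 221111 = (-178 - 324*1/20) - 221111 = (-178 - 81/5) - 221111 = -971/5 - 221111 = -1106526/5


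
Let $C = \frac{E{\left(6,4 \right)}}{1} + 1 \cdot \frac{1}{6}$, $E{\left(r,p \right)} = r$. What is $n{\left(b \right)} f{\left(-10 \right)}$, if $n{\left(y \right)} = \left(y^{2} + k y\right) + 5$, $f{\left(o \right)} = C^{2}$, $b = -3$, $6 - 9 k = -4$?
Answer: $\frac{10952}{27} \approx 405.63$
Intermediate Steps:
$k = \frac{10}{9}$ ($k = \frac{2}{3} - - \frac{4}{9} = \frac{2}{3} + \frac{4}{9} = \frac{10}{9} \approx 1.1111$)
$C = \frac{37}{6}$ ($C = \frac{6}{1} + 1 \cdot \frac{1}{6} = 6 \cdot 1 + 1 \cdot \frac{1}{6} = 6 + \frac{1}{6} = \frac{37}{6} \approx 6.1667$)
$f{\left(o \right)} = \frac{1369}{36}$ ($f{\left(o \right)} = \left(\frac{37}{6}\right)^{2} = \frac{1369}{36}$)
$n{\left(y \right)} = 5 + y^{2} + \frac{10 y}{9}$ ($n{\left(y \right)} = \left(y^{2} + \frac{10 y}{9}\right) + 5 = 5 + y^{2} + \frac{10 y}{9}$)
$n{\left(b \right)} f{\left(-10 \right)} = \left(5 + \left(-3\right)^{2} + \frac{10}{9} \left(-3\right)\right) \frac{1369}{36} = \left(5 + 9 - \frac{10}{3}\right) \frac{1369}{36} = \frac{32}{3} \cdot \frac{1369}{36} = \frac{10952}{27}$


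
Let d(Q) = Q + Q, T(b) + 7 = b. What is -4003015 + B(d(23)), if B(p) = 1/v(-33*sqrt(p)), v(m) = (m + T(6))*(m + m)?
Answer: -401046060789/100186 - sqrt(46)/152082348 ≈ -4.0030e+6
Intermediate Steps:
T(b) = -7 + b
v(m) = 2*m*(-1 + m) (v(m) = (m + (-7 + 6))*(m + m) = (m - 1)*(2*m) = (-1 + m)*(2*m) = 2*m*(-1 + m))
d(Q) = 2*Q
B(p) = -1/(66*sqrt(p)*(-1 - 33*sqrt(p))) (B(p) = 1/(2*(-33*sqrt(p))*(-1 - 33*sqrt(p))) = 1/(-66*sqrt(p)*(-1 - 33*sqrt(p))) = -1/(66*sqrt(p)*(-1 - 33*sqrt(p))))
-4003015 + B(d(23)) = -4003015 + 1/(66*(sqrt(2*23) + 33*(2*23))) = -4003015 + 1/(66*(sqrt(46) + 33*46)) = -4003015 + 1/(66*(sqrt(46) + 1518)) = -4003015 + 1/(66*(1518 + sqrt(46)))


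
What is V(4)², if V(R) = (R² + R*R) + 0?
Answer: 1024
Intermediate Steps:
V(R) = 2*R² (V(R) = (R² + R²) + 0 = 2*R² + 0 = 2*R²)
V(4)² = (2*4²)² = (2*16)² = 32² = 1024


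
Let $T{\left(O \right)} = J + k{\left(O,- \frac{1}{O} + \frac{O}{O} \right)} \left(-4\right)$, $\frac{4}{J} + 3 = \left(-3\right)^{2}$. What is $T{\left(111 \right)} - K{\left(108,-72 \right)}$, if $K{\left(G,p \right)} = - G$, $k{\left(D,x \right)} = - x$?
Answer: $\frac{12502}{111} \approx 112.63$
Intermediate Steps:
$J = \frac{2}{3}$ ($J = \frac{4}{-3 + \left(-3\right)^{2}} = \frac{4}{-3 + 9} = \frac{4}{6} = 4 \cdot \frac{1}{6} = \frac{2}{3} \approx 0.66667$)
$T{\left(O \right)} = \frac{14}{3} - \frac{4}{O}$ ($T{\left(O \right)} = \frac{2}{3} + - (- \frac{1}{O} + \frac{O}{O}) \left(-4\right) = \frac{2}{3} + - (- \frac{1}{O} + 1) \left(-4\right) = \frac{2}{3} + - (1 - \frac{1}{O}) \left(-4\right) = \frac{2}{3} + \left(-1 + \frac{1}{O}\right) \left(-4\right) = \frac{2}{3} + \left(4 - \frac{4}{O}\right) = \frac{14}{3} - \frac{4}{O}$)
$T{\left(111 \right)} - K{\left(108,-72 \right)} = \left(\frac{14}{3} - \frac{4}{111}\right) - \left(-1\right) 108 = \left(\frac{14}{3} - \frac{4}{111}\right) - -108 = \left(\frac{14}{3} - \frac{4}{111}\right) + 108 = \frac{514}{111} + 108 = \frac{12502}{111}$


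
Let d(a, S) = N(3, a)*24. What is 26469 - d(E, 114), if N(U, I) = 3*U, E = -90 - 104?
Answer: 26253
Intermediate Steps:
E = -194
d(a, S) = 216 (d(a, S) = (3*3)*24 = 9*24 = 216)
26469 - d(E, 114) = 26469 - 1*216 = 26469 - 216 = 26253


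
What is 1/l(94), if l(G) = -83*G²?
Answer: -1/733388 ≈ -1.3635e-6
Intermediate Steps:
1/l(94) = 1/(-83*94²) = 1/(-83*8836) = 1/(-733388) = -1/733388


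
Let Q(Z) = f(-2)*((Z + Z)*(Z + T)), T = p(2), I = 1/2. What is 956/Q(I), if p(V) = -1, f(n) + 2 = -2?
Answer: 478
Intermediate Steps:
I = ½ ≈ 0.50000
f(n) = -4 (f(n) = -2 - 2 = -4)
T = -1
Q(Z) = -8*Z*(-1 + Z) (Q(Z) = -4*(Z + Z)*(Z - 1) = -4*2*Z*(-1 + Z) = -8*Z*(-1 + Z))
956/Q(I) = 956/((8*(½)*(1 - 1*½))) = 956/((8*(½)*(1 - ½))) = 956/((8*(½)*(½))) = 956/2 = 956*(½) = 478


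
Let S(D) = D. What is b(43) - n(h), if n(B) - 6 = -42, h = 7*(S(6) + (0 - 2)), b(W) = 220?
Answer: 256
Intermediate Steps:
h = 28 (h = 7*(6 + (0 - 2)) = 7*(6 - 2) = 7*4 = 28)
n(B) = -36 (n(B) = 6 - 42 = -36)
b(43) - n(h) = 220 - 1*(-36) = 220 + 36 = 256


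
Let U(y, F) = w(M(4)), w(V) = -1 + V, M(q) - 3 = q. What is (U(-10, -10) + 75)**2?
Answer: 6561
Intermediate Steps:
M(q) = 3 + q
U(y, F) = 6 (U(y, F) = -1 + (3 + 4) = -1 + 7 = 6)
(U(-10, -10) + 75)**2 = (6 + 75)**2 = 81**2 = 6561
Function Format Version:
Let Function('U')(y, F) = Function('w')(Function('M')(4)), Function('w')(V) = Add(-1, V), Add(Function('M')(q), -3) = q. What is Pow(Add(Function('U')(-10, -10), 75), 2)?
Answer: 6561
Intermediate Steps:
Function('M')(q) = Add(3, q)
Function('U')(y, F) = 6 (Function('U')(y, F) = Add(-1, Add(3, 4)) = Add(-1, 7) = 6)
Pow(Add(Function('U')(-10, -10), 75), 2) = Pow(Add(6, 75), 2) = Pow(81, 2) = 6561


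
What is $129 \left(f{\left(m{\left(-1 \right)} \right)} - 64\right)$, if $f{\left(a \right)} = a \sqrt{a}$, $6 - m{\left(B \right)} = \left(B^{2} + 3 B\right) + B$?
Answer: $-4773$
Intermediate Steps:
$m{\left(B \right)} = 6 - B^{2} - 4 B$ ($m{\left(B \right)} = 6 - \left(\left(B^{2} + 3 B\right) + B\right) = 6 - \left(B^{2} + 4 B\right) = 6 - B^{2} - 4 B$)
$f{\left(a \right)} = a^{\frac{3}{2}}$
$129 \left(f{\left(m{\left(-1 \right)} \right)} - 64\right) = 129 \left(\left(6 - \left(-1\right)^{2} - -4\right)^{\frac{3}{2}} - 64\right) = 129 \left(\left(6 - 1 + 4\right)^{\frac{3}{2}} - 64\right) = 129 \left(9^{\frac{3}{2}} - 64\right) = 129 \left(27 - 64\right) = 129 \left(-37\right) = -4773$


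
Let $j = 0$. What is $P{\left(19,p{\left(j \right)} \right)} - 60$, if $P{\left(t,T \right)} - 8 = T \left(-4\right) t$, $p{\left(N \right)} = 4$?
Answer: $-356$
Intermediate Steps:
$P{\left(t,T \right)} = 8 - 4 T t$ ($P{\left(t,T \right)} = 8 + T \left(-4\right) t = 8 + - 4 T t = 8 - 4 T t$)
$P{\left(19,p{\left(j \right)} \right)} - 60 = \left(8 - 16 \cdot 19\right) - 60 = \left(8 - 304\right) - 60 = -296 - 60 = -356$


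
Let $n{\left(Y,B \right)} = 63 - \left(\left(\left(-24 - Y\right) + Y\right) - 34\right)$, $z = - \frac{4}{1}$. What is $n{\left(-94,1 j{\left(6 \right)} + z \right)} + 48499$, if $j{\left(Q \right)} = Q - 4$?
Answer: $48620$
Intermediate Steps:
$z = -4$ ($z = \left(-4\right) 1 = -4$)
$j{\left(Q \right)} = -4 + Q$
$n{\left(Y,B \right)} = 121$ ($n{\left(Y,B \right)} = 63 - \left(-24 - 34\right) = 63 - -58 = 63 + 58 = 121$)
$n{\left(-94,1 j{\left(6 \right)} + z \right)} + 48499 = 121 + 48499 = 48620$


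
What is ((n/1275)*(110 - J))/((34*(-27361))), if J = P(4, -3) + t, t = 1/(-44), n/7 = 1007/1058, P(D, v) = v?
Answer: -35054677/55215296941200 ≈ -6.3487e-7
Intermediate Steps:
n = 7049/1058 (n = 7*(1007/1058) = 7049/1058 ≈ 6.6626)
t = -1/44 ≈ -0.022727
J = -133/44 (J = -3 - 1/44 = -133/44 ≈ -3.0227)
((n/1275)*(110 - J))/((34*(-27361))) = (((7049/1058)/1275)*(110 - 1*(-133/44)))/((34*(-27361))) = (((7049/1058)*(1/1275))*(110 + 133/44))/(-930274) = ((7049/1348950)*(4973/44))*(-1/930274) = (35054677/59353800)*(-1/930274) = -35054677/55215296941200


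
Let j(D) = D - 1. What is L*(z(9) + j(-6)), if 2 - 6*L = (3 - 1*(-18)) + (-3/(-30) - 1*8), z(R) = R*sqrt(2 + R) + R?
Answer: -37/10 - 333*sqrt(11)/20 ≈ -58.922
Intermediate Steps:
j(D) = -1 + D
z(R) = R + R*sqrt(2 + R)
L = -37/20 (L = 1/3 - ((3 - 1*(-18)) + (-3/(-30) - 1*8))/6 = 1/3 - ((3 + 18) + (-3*(-1/30) - 8))/6 = 1/3 - (21 + (1/10 - 8))/6 = 1/3 - (21 - 79/10)/6 = 1/3 - 1/6*131/10 = 1/3 - 131/60 = -37/20 ≈ -1.8500)
L*(z(9) + j(-6)) = -37*(9*(1 + sqrt(2 + 9)) + (-1 - 6))/20 = -37*(9*(1 + sqrt(11)) - 7)/20 = -37*((9 + 9*sqrt(11)) - 7)/20 = -37*(2 + 9*sqrt(11))/20 = -37/10 - 333*sqrt(11)/20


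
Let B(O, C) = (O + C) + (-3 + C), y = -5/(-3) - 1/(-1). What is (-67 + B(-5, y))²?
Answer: 43681/9 ≈ 4853.4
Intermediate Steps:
y = 8/3 (y = -5*(-⅓) - 1*(-1) = 5/3 + 1 = 8/3 ≈ 2.6667)
B(O, C) = -3 + O + 2*C (B(O, C) = (C + O) + (-3 + C) = -3 + O + 2*C)
(-67 + B(-5, y))² = (-67 + (-3 - 5 + 2*(8/3)))² = (-67 + (-3 - 5 + 16/3))² = (-67 - 8/3)² = (-209/3)² = 43681/9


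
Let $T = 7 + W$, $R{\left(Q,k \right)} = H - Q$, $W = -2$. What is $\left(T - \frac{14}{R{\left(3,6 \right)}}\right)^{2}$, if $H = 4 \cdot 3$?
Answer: $\frac{961}{81} \approx 11.864$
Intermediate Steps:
$H = 12$
$R{\left(Q,k \right)} = 12 - Q$
$T = 5$ ($T = 7 - 2 = 5$)
$\left(T - \frac{14}{R{\left(3,6 \right)}}\right)^{2} = \left(5 - \frac{14}{12 - 3}\right)^{2} = \left(5 - \frac{14}{9}\right)^{2} = \left(\frac{31}{9}\right)^{2} = \frac{961}{81}$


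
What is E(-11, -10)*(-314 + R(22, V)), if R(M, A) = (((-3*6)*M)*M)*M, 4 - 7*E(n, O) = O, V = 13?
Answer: -383956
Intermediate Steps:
E(n, O) = 4/7 - O/7
R(M, A) = -18*M³ (R(M, A) = ((-18*M)*M)*M = (-18*M²)*M = -18*M³)
E(-11, -10)*(-314 + R(22, V)) = (4/7 - ⅐*(-10))*(-314 - 18*22³) = (4/7 + 10/7)*(-314 - 18*10648) = 2*(-314 - 191664) = 2*(-191978) = -383956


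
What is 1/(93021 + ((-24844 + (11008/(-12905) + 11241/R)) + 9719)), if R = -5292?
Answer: 7588140/591063162391 ≈ 1.2838e-5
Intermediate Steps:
1/(93021 + ((-24844 + (11008/(-12905) + 11241/R)) + 9719)) = 1/(93021 + ((-24844 + (11008/(-12905) + 11241/(-5292))) + 9719)) = 1/(93021 + ((-24844 + (11008*(-1/12905) + 11241*(-1/5292))) + 9719)) = 1/(93021 + ((-24844 + (-11008/12905 - 1249/588)) + 9719)) = 1/(93021 + ((-24844 - 22591049/7588140) + 9719)) = 1/(93021 + (-188542341209/7588140 + 9719)) = 1/(93021 - 114793208549/7588140) = 1/(591063162391/7588140) = 7588140/591063162391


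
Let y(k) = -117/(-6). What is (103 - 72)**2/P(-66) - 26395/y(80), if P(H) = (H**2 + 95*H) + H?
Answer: -34853893/25740 ≈ -1354.1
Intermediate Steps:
y(k) = 39/2 (y(k) = -117*(-1/6) = 39/2)
P(H) = H**2 + 96*H
(103 - 72)**2/P(-66) - 26395/y(80) = (103 - 72)**2/((-66*(96 - 66))) - 26395/39/2 = 31**2/((-66*30)) - 26395*2/39 = 961/(-1980) - 52790/39 = 961*(-1/1980) - 52790/39 = -961/1980 - 52790/39 = -34853893/25740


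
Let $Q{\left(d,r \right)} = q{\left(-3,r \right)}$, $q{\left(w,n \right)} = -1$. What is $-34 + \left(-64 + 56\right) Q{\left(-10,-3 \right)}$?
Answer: $-26$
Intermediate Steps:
$Q{\left(d,r \right)} = -1$
$-34 + \left(-64 + 56\right) Q{\left(-10,-3 \right)} = -34 + \left(-64 + 56\right) \left(-1\right) = -34 - -8 = -34 + 8 = -26$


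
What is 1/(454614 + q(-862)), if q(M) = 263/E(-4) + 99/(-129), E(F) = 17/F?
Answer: 731/332277037 ≈ 2.2000e-6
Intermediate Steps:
q(M) = -45797/731 (q(M) = 263/((17/(-4))) + 99/(-129) = 263/((17*(-¼))) + 99*(-1/129) = 263/(-17/4) - 33/43 = 263*(-4/17) - 33/43 = -1052/17 - 33/43 = -45797/731)
1/(454614 + q(-862)) = 1/(454614 - 45797/731) = 1/(332277037/731) = 731/332277037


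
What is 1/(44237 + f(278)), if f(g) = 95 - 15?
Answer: 1/44317 ≈ 2.2565e-5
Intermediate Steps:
f(g) = 80
1/(44237 + f(278)) = 1/(44237 + 80) = 1/44317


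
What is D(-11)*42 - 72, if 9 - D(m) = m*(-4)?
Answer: -1542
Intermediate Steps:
D(m) = 9 + 4*m (D(m) = 9 - m*(-4) = 9 - (-4)*m = 9 + 4*m)
D(-11)*42 - 72 = (9 + 4*(-11))*42 - 72 = (9 - 44)*42 - 72 = -35*42 - 72 = -1470 - 72 = -1542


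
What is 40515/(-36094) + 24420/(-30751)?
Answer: -2127292245/1109926594 ≈ -1.9166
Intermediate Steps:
40515/(-36094) + 24420/(-30751) = 40515*(-1/36094) + 24420*(-1/30751) = -40515/36094 - 24420/30751 = -2127292245/1109926594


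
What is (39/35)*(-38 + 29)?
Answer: -351/35 ≈ -10.029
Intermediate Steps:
(39/35)*(-38 + 29) = (39*(1/35))*(-9) = (39/35)*(-9) = -351/35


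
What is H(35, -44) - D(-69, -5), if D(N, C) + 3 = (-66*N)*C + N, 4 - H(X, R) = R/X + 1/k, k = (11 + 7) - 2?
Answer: 12794429/560 ≈ 22847.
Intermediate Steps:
k = 16 (k = 18 - 2 = 16)
H(X, R) = 63/16 - R/X (H(X, R) = 4 - (R/X + 1/16) = 4 - (1/16 + R/X) = 4 + (-1/16 - R/X) = 63/16 - R/X)
D(N, C) = -3 + N - 66*C*N (D(N, C) = -3 + ((-66*N)*C + N) = -3 + (-66*C*N + N) = -3 + (N - 66*C*N) = -3 + N - 66*C*N)
H(35, -44) - D(-69, -5) = (63/16 - 1*(-44)/35) - (-3 - 69 - 66*(-5)*(-69)) = (63/16 - 1*(-44)*1/35) - (-3 - 69 - 22770) = (63/16 + 44/35) - 1*(-22842) = 2909/560 + 22842 = 12794429/560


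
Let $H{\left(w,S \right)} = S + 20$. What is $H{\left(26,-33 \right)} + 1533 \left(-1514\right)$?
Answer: $-2320975$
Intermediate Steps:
$H{\left(w,S \right)} = 20 + S$
$H{\left(26,-33 \right)} + 1533 \left(-1514\right) = \left(20 - 33\right) + 1533 \left(-1514\right) = -13 - 2320962 = -2320975$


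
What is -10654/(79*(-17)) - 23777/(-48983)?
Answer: 553797393/65784169 ≈ 8.4184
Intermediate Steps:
-10654/(79*(-17)) - 23777/(-48983) = -10654/(-1343) - 23777*(-1/48983) = -10654*(-1/1343) + 23777/48983 = 10654/1343 + 23777/48983 = 553797393/65784169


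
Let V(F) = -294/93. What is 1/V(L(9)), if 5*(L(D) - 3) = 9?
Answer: -31/98 ≈ -0.31633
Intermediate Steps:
L(D) = 24/5 (L(D) = 3 + (⅕)*9 = 3 + 9/5 = 24/5)
V(F) = -98/31 (V(F) = -294*1/93 = -98/31)
1/V(L(9)) = 1/(-98/31) = -31/98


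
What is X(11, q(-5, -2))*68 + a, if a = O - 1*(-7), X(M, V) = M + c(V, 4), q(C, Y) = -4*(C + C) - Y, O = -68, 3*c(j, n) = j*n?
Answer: 4495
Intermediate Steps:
c(j, n) = j*n/3 (c(j, n) = (j*n)/3 = j*n/3)
q(C, Y) = -Y - 8*C (q(C, Y) = -8*C - Y = -Y - 8*C)
X(M, V) = M + 4*V/3 (X(M, V) = M + (⅓)*V*4 = M + 4*V/3)
a = -61 (a = -68 - 1*(-7) = -68 + 7 = -61)
X(11, q(-5, -2))*68 + a = (11 + 4*(-1*(-2) - 8*(-5))/3)*68 - 61 = (11 + 4*(2 + 40)/3)*68 - 61 = (11 + (4/3)*42)*68 - 61 = (11 + 56)*68 - 61 = 67*68 - 61 = 4556 - 61 = 4495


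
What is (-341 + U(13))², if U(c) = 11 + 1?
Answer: 108241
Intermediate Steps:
U(c) = 12
(-341 + U(13))² = (-341 + 12)² = (-329)² = 108241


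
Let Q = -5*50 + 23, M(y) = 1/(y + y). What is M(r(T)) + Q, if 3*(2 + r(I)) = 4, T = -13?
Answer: -911/4 ≈ -227.75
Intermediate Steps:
r(I) = -⅔ (r(I) = -2 + (⅓)*4 = -2 + 4/3 = -⅔)
M(y) = 1/(2*y)
Q = -227 (Q = -250 + 23 = -227)
M(r(T)) + Q = 1/(2*(-⅔)) - 227 = (½)*(-3/2) - 227 = -¾ - 227 = -911/4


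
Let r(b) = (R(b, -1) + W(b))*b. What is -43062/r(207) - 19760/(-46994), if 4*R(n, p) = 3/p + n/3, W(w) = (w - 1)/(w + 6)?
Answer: -46202290356/4021347071 ≈ -11.489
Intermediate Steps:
W(w) = (-1 + w)/(6 + w)
R(n, p) = n/12 + 3/(4*p) (R(n, p) = (3/p + n/3)/4 = n/12 + 3/(4*p))
r(b) = b*(-¾ + b/12 + (-1 + b)/(6 + b)) (r(b) = ((1/12)*(9 + b*(-1))/(-1) + (-1 + b)/(6 + b))*b = ((1/12)*(-1)*(9 - b) + (-1 + b)/(6 + b))*b = ((-¾ + b/12) + (-1 + b)/(6 + b))*b = (-¾ + b/12 + (-1 + b)/(6 + b))*b = b*(-¾ + b/12 + (-1 + b)/(6 + b)))
-43062/r(207) - 19760/(-46994) = -43062*4*(6 + 207)/(69*(-66 + 207² + 9*207)) - 19760/(-46994) = -43062*284/(23*(-66 + 42849 + 1863)) - 19760*(-1/46994) = -43062/((1/12)*207*(1/213)*44646) + 9880/23497 = -43062/513429/142 + 9880/23497 = -43062*142/513429 + 9880/23497 = -2038268/171143 + 9880/23497 = -46202290356/4021347071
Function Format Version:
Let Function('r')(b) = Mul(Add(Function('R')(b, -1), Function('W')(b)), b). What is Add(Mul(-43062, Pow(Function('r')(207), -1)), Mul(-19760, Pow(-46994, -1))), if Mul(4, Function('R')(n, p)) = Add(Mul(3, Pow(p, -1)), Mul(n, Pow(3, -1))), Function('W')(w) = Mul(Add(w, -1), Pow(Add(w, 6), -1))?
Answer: Rational(-46202290356, 4021347071) ≈ -11.489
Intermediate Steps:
Function('W')(w) = Mul(Pow(Add(6, w), -1), Add(-1, w)) (Function('W')(w) = Mul(Add(-1, w), Pow(Add(6, w), -1)) = Mul(Pow(Add(6, w), -1), Add(-1, w)))
Function('R')(n, p) = Add(Mul(Rational(1, 12), n), Mul(Rational(3, 4), Pow(p, -1))) (Function('R')(n, p) = Mul(Rational(1, 4), Add(Mul(3, Pow(p, -1)), Mul(n, Pow(3, -1)))) = Mul(Rational(1, 4), Add(Mul(3, Pow(p, -1)), Mul(n, Rational(1, 3)))) = Mul(Rational(1, 4), Add(Mul(3, Pow(p, -1)), Mul(Rational(1, 3), n))) = Add(Mul(Rational(1, 12), n), Mul(Rational(3, 4), Pow(p, -1))))
Function('r')(b) = Mul(b, Add(Rational(-3, 4), Mul(Rational(1, 12), b), Mul(Pow(Add(6, b), -1), Add(-1, b)))) (Function('r')(b) = Mul(Add(Mul(Rational(1, 12), Pow(-1, -1), Add(9, Mul(b, -1))), Mul(Pow(Add(6, b), -1), Add(-1, b))), b) = Mul(Add(Mul(Rational(1, 12), -1, Add(9, Mul(-1, b))), Mul(Pow(Add(6, b), -1), Add(-1, b))), b) = Mul(Add(Add(Rational(-3, 4), Mul(Rational(1, 12), b)), Mul(Pow(Add(6, b), -1), Add(-1, b))), b) = Mul(Add(Rational(-3, 4), Mul(Rational(1, 12), b), Mul(Pow(Add(6, b), -1), Add(-1, b))), b) = Mul(b, Add(Rational(-3, 4), Mul(Rational(1, 12), b), Mul(Pow(Add(6, b), -1), Add(-1, b)))))
Add(Mul(-43062, Pow(Function('r')(207), -1)), Mul(-19760, Pow(-46994, -1))) = Add(Mul(-43062, Pow(Mul(Rational(1, 12), 207, Pow(Add(6, 207), -1), Add(-66, Pow(207, 2), Mul(9, 207))), -1)), Mul(-19760, Pow(-46994, -1))) = Add(Mul(-43062, Pow(Mul(Rational(1, 12), 207, Pow(213, -1), Add(-66, 42849, 1863)), -1)), Mul(-19760, Rational(-1, 46994))) = Add(Mul(-43062, Pow(Mul(Rational(1, 12), 207, Rational(1, 213), 44646), -1)), Rational(9880, 23497)) = Add(Mul(-43062, Pow(Rational(513429, 142), -1)), Rational(9880, 23497)) = Add(Mul(-43062, Rational(142, 513429)), Rational(9880, 23497)) = Add(Rational(-2038268, 171143), Rational(9880, 23497)) = Rational(-46202290356, 4021347071)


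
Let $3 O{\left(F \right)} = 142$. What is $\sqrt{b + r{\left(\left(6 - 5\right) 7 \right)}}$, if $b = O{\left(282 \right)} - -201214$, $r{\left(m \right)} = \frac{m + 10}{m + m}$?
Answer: $\frac{\sqrt{355027134}}{42} \approx 448.62$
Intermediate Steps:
$O{\left(F \right)} = \frac{142}{3}$ ($O{\left(F \right)} = \frac{1}{3} \cdot 142 = \frac{142}{3}$)
$r{\left(m \right)} = \frac{10 + m}{2 m}$
$b = \frac{603784}{3}$ ($b = \frac{142}{3} - -201214 = \frac{142}{3} + 201214 = \frac{603784}{3} \approx 2.0126 \cdot 10^{5}$)
$\sqrt{b + r{\left(\left(6 - 5\right) 7 \right)}} = \sqrt{\frac{603784}{3} + \frac{10 + \left(6 - 5\right) 7}{2 \left(6 - 5\right) 7}} = \sqrt{\frac{603784}{3} + \frac{10 + 1 \cdot 7}{2 \cdot 1 \cdot 7}} = \sqrt{\frac{603784}{3} + \frac{10 + 7}{2 \cdot 7}} = \sqrt{\frac{603784}{3} + \frac{1}{2} \cdot \frac{1}{7} \cdot 17} = \sqrt{\frac{603784}{3} + \frac{17}{14}} = \sqrt{\frac{8453027}{42}} = \frac{\sqrt{355027134}}{42}$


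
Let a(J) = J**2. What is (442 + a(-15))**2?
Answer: 444889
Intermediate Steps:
(442 + a(-15))**2 = (442 + (-15)**2)**2 = (442 + 225)**2 = 667**2 = 444889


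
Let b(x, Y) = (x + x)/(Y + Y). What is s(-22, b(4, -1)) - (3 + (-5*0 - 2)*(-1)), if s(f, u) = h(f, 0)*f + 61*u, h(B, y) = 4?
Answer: -337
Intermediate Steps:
b(x, Y) = x/Y (b(x, Y) = (2*x)/((2*Y)) = (2*x)*(1/(2*Y)) = x/Y)
s(f, u) = 4*f + 61*u
s(-22, b(4, -1)) - (3 + (-5*0 - 2)*(-1)) = (4*(-22) + 61*(4/(-1))) - (3 + (-5*0 - 2)*(-1)) = (-88 + 61*(4*(-1))) - (3 + (0 - 2)*(-1)) = (-88 + 61*(-4)) - (3 - 2*(-1)) = (-88 - 244) - (3 + 2) = -332 - 1*5 = -332 - 5 = -337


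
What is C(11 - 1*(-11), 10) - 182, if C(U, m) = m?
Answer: -172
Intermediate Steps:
C(11 - 1*(-11), 10) - 182 = 10 - 182 = -172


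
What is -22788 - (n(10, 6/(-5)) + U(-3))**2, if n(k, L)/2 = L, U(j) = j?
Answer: -570429/25 ≈ -22817.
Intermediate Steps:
n(k, L) = 2*L
-22788 - (n(10, 6/(-5)) + U(-3))**2 = -22788 - (2*(6/(-5)) - 3)**2 = -22788 - (2*(6*(-1/5)) - 3)**2 = -22788 - (2*(-6/5) - 3)**2 = -22788 - (-12/5 - 3)**2 = -22788 - (-27/5)**2 = -22788 - 1*729/25 = -22788 - 729/25 = -570429/25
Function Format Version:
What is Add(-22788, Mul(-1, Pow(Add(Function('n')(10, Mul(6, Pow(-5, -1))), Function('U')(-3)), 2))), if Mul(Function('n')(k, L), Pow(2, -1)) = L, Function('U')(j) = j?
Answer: Rational(-570429, 25) ≈ -22817.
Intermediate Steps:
Function('n')(k, L) = Mul(2, L)
Add(-22788, Mul(-1, Pow(Add(Function('n')(10, Mul(6, Pow(-5, -1))), Function('U')(-3)), 2))) = Add(-22788, Mul(-1, Pow(Add(Mul(2, Mul(6, Pow(-5, -1))), -3), 2))) = Add(-22788, Mul(-1, Pow(Add(Mul(2, Mul(6, Rational(-1, 5))), -3), 2))) = Add(-22788, Mul(-1, Pow(Add(Mul(2, Rational(-6, 5)), -3), 2))) = Add(-22788, Mul(-1, Pow(Add(Rational(-12, 5), -3), 2))) = Add(-22788, Mul(-1, Pow(Rational(-27, 5), 2))) = Add(-22788, Mul(-1, Rational(729, 25))) = Add(-22788, Rational(-729, 25)) = Rational(-570429, 25)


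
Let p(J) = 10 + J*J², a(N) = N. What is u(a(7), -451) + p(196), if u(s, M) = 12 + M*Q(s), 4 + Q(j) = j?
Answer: 7528205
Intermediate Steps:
Q(j) = -4 + j
p(J) = 10 + J³
u(s, M) = 12 + M*(-4 + s)
u(a(7), -451) + p(196) = (12 - 451*(-4 + 7)) + (10 + 196³) = (12 - 451*3) + (10 + 7529536) = (12 - 1353) + 7529546 = -1341 + 7529546 = 7528205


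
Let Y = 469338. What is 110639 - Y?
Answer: -358699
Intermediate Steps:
110639 - Y = 110639 - 1*469338 = 110639 - 469338 = -358699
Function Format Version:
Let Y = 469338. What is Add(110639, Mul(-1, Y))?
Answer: -358699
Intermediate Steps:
Add(110639, Mul(-1, Y)) = Add(110639, Mul(-1, 469338)) = Add(110639, -469338) = -358699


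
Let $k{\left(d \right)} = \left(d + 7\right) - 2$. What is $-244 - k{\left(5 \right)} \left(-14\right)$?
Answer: $-104$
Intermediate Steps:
$k{\left(d \right)} = 5 + d$ ($k{\left(d \right)} = \left(7 + d\right) - 2 = 5 + d$)
$-244 - k{\left(5 \right)} \left(-14\right) = -244 - \left(5 + 5\right) \left(-14\right) = -244 - 10 \left(-14\right) = -244 - -140 = -244 + 140 = -104$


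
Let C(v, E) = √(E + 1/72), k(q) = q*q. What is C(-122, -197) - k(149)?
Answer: -22201 + I*√28366/12 ≈ -22201.0 + 14.035*I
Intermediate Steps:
k(q) = q²
C(v, E) = √(1/72 + E) (C(v, E) = √(E + 1/72) = √(1/72 + E))
C(-122, -197) - k(149) = √(2 + 144*(-197))/12 - 1*149² = √(2 - 28368)/12 - 1*22201 = √(-28366)/12 - 22201 = (I*√28366)/12 - 22201 = I*√28366/12 - 22201 = -22201 + I*√28366/12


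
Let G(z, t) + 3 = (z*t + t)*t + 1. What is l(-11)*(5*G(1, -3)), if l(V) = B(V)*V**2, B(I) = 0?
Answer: 0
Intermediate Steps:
G(z, t) = -2 + t*(t + t*z) (G(z, t) = -3 + ((z*t + t)*t + 1) = -3 + ((t*z + t)*t + 1) = -3 + ((t + t*z)*t + 1) = -3 + (t*(t + t*z) + 1) = -3 + (1 + t*(t + t*z)) = -2 + t*(t + t*z))
l(V) = 0 (l(V) = 0*V**2 = 0)
l(-11)*(5*G(1, -3)) = 0*(5*(-2 + (-3)**2 + 1*(-3)**2)) = 0*(5*(-2 + 9 + 1*9)) = 0*(5*(-2 + 9 + 9)) = 0*(5*16) = 0*80 = 0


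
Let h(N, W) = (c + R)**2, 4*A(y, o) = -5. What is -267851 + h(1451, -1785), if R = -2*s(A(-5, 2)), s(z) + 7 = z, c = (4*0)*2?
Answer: -1070315/4 ≈ -2.6758e+5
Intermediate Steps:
c = 0 (c = 0*2 = 0)
A(y, o) = -5/4 (A(y, o) = (1/4)*(-5) = -5/4)
s(z) = -7 + z
R = 33/2 (R = -2*(-7 - 5/4) = -2*(-33/4) = 33/2 ≈ 16.500)
h(N, W) = 1089/4 (h(N, W) = (0 + 33/2)**2 = (33/2)**2 = 1089/4)
-267851 + h(1451, -1785) = -267851 + 1089/4 = -1070315/4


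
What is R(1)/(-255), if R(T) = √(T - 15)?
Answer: -I*√14/255 ≈ -0.014673*I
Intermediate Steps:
R(T) = √(-15 + T)
R(1)/(-255) = √(-15 + 1)/(-255) = √(-14)*(-1/255) = (I*√14)*(-1/255) = -I*√14/255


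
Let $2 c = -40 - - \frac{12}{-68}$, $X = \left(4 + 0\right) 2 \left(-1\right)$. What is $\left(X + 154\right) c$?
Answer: $- \frac{49859}{17} \approx -2932.9$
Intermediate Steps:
$X = -8$ ($X = 4 \cdot 2 \left(-1\right) = 8 \left(-1\right) = -8$)
$c = - \frac{683}{34}$ ($c = \frac{-40 - - \frac{12}{-68}}{2} = \frac{-40 - \left(-12\right) \left(- \frac{1}{68}\right)}{2} = \frac{-40 - \frac{3}{17}}{2} = \frac{1}{2} \left(- \frac{683}{17}\right) = - \frac{683}{34} \approx -20.088$)
$\left(X + 154\right) c = \left(-8 + 154\right) \left(- \frac{683}{34}\right) = 146 \left(- \frac{683}{34}\right) = - \frac{49859}{17}$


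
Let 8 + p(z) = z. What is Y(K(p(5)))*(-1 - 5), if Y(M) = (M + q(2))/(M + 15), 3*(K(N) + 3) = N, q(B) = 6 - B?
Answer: 0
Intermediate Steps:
p(z) = -8 + z
K(N) = -3 + N/3
Y(M) = (4 + M)/(15 + M) (Y(M) = (M + (6 - 1*2))/(M + 15) = (M + (6 - 2))/(15 + M) = (M + 4)/(15 + M) = (4 + M)/(15 + M))
Y(K(p(5)))*(-1 - 5) = ((4 + (-3 + (-8 + 5)/3))/(15 + (-3 + (-8 + 5)/3)))*(-1 - 5) = ((4 + (-3 + (1/3)*(-3)))/(15 + (-3 + (1/3)*(-3))))*(-6) = ((4 + (-3 - 1))/(15 + (-3 - 1)))*(-6) = ((4 - 4)/(15 - 4))*(-6) = (0/11)*(-6) = ((1/11)*0)*(-6) = 0*(-6) = 0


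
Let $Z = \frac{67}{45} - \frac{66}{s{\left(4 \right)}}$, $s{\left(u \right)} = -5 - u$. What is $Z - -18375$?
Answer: $\frac{827272}{45} \approx 18384.0$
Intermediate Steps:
$Z = \frac{397}{45}$ ($Z = \frac{67}{45} - \frac{66}{-5 - 4} = 67 \cdot \frac{1}{45} - \frac{66}{-5 - 4} = \frac{67}{45} - \frac{66}{-9} = \frac{67}{45} - - \frac{22}{3} = \frac{67}{45} + \frac{22}{3} = \frac{397}{45} \approx 8.8222$)
$Z - -18375 = \frac{397}{45} - -18375 = \frac{397}{45} + 18375 = \frac{827272}{45}$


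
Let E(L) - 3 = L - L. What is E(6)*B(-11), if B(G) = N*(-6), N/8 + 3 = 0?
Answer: 432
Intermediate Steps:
N = -24 (N = -24 + 8*0 = -24 + 0 = -24)
B(G) = 144 (B(G) = -24*(-6) = 144)
E(L) = 3 (E(L) = 3 + (L - L) = 3 + 0 = 3)
E(6)*B(-11) = 3*144 = 432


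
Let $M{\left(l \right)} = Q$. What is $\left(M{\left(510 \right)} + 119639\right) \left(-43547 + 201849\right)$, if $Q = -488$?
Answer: $18861841602$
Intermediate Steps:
$M{\left(l \right)} = -488$
$\left(M{\left(510 \right)} + 119639\right) \left(-43547 + 201849\right) = \left(-488 + 119639\right) \left(-43547 + 201849\right) = 119151 \cdot 158302 = 18861841602$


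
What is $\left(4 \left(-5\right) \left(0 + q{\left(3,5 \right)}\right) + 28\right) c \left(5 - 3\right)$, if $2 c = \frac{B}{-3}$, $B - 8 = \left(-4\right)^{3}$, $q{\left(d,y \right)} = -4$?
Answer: $2016$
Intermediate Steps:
$B = -56$ ($B = 8 + \left(-4\right)^{3} = 8 - 64 = -56$)
$c = \frac{28}{3}$ ($c = \frac{\left(-56\right) \frac{1}{-3}}{2} = \frac{\left(-56\right) \left(- \frac{1}{3}\right)}{2} = \frac{1}{2} \cdot \frac{56}{3} = \frac{28}{3} \approx 9.3333$)
$\left(4 \left(-5\right) \left(0 + q{\left(3,5 \right)}\right) + 28\right) c \left(5 - 3\right) = \left(4 \left(-5\right) \left(0 - 4\right) + 28\right) \frac{28 \left(5 - 3\right)}{3} = \left(\left(-20\right) \left(-4\right) + 28\right) \frac{28}{3} \cdot 2 = \left(80 + 28\right) \frac{56}{3} = 108 \cdot \frac{56}{3} = 2016$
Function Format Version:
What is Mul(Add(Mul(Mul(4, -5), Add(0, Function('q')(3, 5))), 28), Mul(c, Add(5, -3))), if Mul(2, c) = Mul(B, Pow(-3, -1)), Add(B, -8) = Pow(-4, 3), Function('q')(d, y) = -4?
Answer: 2016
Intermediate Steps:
B = -56 (B = Add(8, Pow(-4, 3)) = Add(8, -64) = -56)
c = Rational(28, 3) (c = Mul(Rational(1, 2), Mul(-56, Pow(-3, -1))) = Mul(Rational(1, 2), Mul(-56, Rational(-1, 3))) = Mul(Rational(1, 2), Rational(56, 3)) = Rational(28, 3) ≈ 9.3333)
Mul(Add(Mul(Mul(4, -5), Add(0, Function('q')(3, 5))), 28), Mul(c, Add(5, -3))) = Mul(Add(Mul(Mul(4, -5), Add(0, -4)), 28), Mul(Rational(28, 3), Add(5, -3))) = Mul(Add(Mul(-20, -4), 28), Mul(Rational(28, 3), 2)) = Mul(Add(80, 28), Rational(56, 3)) = Mul(108, Rational(56, 3)) = 2016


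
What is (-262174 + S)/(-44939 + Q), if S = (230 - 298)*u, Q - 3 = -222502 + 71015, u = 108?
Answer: 269518/196423 ≈ 1.3721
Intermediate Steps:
Q = -151484 (Q = 3 + (-222502 + 71015) = 3 - 151487 = -151484)
S = -7344 (S = (230 - 298)*108 = -68*108 = -7344)
(-262174 + S)/(-44939 + Q) = (-262174 - 7344)/(-44939 - 151484) = -269518/(-196423) = -269518*(-1/196423) = 269518/196423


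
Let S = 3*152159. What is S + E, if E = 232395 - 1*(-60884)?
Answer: 749756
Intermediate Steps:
E = 293279 (E = 232395 + 60884 = 293279)
S = 456477
S + E = 456477 + 293279 = 749756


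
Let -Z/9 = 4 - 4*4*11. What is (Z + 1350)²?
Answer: 8398404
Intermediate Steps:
Z = 1548 (Z = -9*(4 - 4*4*11) = -9*(4 - 16*11) = -9*(4 - 176) = -9*(-172) = 1548)
(Z + 1350)² = (1548 + 1350)² = 2898² = 8398404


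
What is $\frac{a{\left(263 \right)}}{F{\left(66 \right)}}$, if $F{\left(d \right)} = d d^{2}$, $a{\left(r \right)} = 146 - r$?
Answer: $- \frac{13}{31944} \approx -0.00040696$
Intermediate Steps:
$F{\left(d \right)} = d^{3}$
$\frac{a{\left(263 \right)}}{F{\left(66 \right)}} = \frac{146 - 263}{66^{3}} = \frac{146 - 263}{287496} = \left(-117\right) \frac{1}{287496} = - \frac{13}{31944}$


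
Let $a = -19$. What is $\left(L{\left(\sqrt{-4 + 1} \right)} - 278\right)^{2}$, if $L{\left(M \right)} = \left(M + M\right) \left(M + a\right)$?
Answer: $76324 + 21584 i \sqrt{3} \approx 76324.0 + 37385.0 i$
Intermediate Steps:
$L{\left(M \right)} = 2 M \left(-19 + M\right)$ ($L{\left(M \right)} = \left(M + M\right) \left(M - 19\right) = 2 M \left(-19 + M\right)$)
$\left(L{\left(\sqrt{-4 + 1} \right)} - 278\right)^{2} = \left(2 \sqrt{-4 + 1} \left(-19 + \sqrt{-4 + 1}\right) - 278\right)^{2} = \left(2 \sqrt{-3} \left(-19 + \sqrt{-3}\right) - 278\right)^{2} = \left(2 i \sqrt{3} \left(-19 + i \sqrt{3}\right) - 278\right)^{2} = \left(-278 + 2 i \sqrt{3} \left(-19 + i \sqrt{3}\right)\right)^{2}$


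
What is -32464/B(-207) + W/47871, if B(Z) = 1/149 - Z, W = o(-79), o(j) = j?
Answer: -57890243533/369133281 ≈ -156.83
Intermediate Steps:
W = -79
B(Z) = 1/149 - Z
-32464/B(-207) + W/47871 = -32464/(1/149 - 1*(-207)) - 79/47871 = -32464/(1/149 + 207) - 79*1/47871 = -32464/30844/149 - 79/47871 = -32464*149/30844 - 79/47871 = -1209284/7711 - 79/47871 = -57890243533/369133281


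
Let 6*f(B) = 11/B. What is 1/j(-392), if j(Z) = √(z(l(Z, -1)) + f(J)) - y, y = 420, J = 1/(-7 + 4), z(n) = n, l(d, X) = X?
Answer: -840/352813 - I*√26/352813 ≈ -0.0023809 - 1.4452e-5*I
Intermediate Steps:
J = -⅓ (J = 1/(-3) = -⅓ ≈ -0.33333)
f(B) = 11/(6*B) (f(B) = (11/B)/6 = 11/(6*B))
j(Z) = -420 + I*√26/2 (j(Z) = √(-1 + 11/(6*(-⅓))) - 1*420 = √(-1 + (11/6)*(-3)) - 420 = √(-1 - 11/2) - 420 = √(-13/2) - 420 = I*√26/2 - 420 = -420 + I*√26/2)
1/j(-392) = 1/(-420 + I*√26/2)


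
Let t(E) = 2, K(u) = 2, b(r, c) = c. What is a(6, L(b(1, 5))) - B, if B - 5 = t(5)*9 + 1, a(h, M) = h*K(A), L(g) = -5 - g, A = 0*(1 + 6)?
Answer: -12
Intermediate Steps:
A = 0 (A = 0*7 = 0)
a(h, M) = 2*h (a(h, M) = h*2 = 2*h)
B = 24 (B = 5 + (2*9 + 1) = 5 + (18 + 1) = 5 + 19 = 24)
a(6, L(b(1, 5))) - B = 2*6 - 1*24 = 12 - 24 = -12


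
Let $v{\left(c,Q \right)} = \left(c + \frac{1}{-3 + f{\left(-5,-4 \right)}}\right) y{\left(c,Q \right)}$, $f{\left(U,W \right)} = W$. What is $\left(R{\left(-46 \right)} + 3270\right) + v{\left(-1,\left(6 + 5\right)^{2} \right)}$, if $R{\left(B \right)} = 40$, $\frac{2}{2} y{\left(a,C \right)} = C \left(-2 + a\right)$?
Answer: $\frac{26074}{7} \approx 3724.9$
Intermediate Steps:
$y{\left(a,C \right)} = C \left(-2 + a\right)$
$v{\left(c,Q \right)} = Q \left(-2 + c\right) \left(- \frac{1}{7} + c\right)$ ($v{\left(c,Q \right)} = \left(c + \frac{1}{-3 - 4}\right) Q \left(-2 + c\right) = \left(c + \frac{1}{-7}\right) Q \left(-2 + c\right) = \left(c - \frac{1}{7}\right) Q \left(-2 + c\right) = \left(- \frac{1}{7} + c\right) Q \left(-2 + c\right) = Q \left(-2 + c\right) \left(- \frac{1}{7} + c\right)$)
$\left(R{\left(-46 \right)} + 3270\right) + v{\left(-1,\left(6 + 5\right)^{2} \right)} = \left(40 + 3270\right) + \frac{\left(6 + 5\right)^{2} \left(-1 + 7 \left(-1\right)\right) \left(-2 - 1\right)}{7} = 3310 + \frac{1}{7} \cdot 11^{2} \left(-1 - 7\right) \left(-3\right) = 3310 + \frac{1}{7} \cdot 121 \left(-8\right) \left(-3\right) = 3310 + \frac{2904}{7} = \frac{26074}{7}$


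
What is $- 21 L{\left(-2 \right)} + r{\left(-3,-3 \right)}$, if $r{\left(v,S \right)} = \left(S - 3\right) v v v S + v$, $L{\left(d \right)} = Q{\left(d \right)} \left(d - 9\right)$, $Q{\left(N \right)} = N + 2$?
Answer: $-489$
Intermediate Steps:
$Q{\left(N \right)} = 2 + N$
$L{\left(d \right)} = \left(-9 + d\right) \left(2 + d\right)$ ($L{\left(d \right)} = \left(2 + d\right) \left(d - 9\right) = \left(2 + d\right) \left(-9 + d\right) = \left(-9 + d\right) \left(2 + d\right)$)
$r{\left(v,S \right)} = v + S v^{3} \left(-3 + S\right)$ ($r{\left(v,S \right)} = \left(-3 + S\right) v v v S + v = v \left(-3 + S\right) v v S + v = v^{2} \left(-3 + S\right) v S + v = v^{3} \left(-3 + S\right) S + v = S v^{3} \left(-3 + S\right) + v = v + S v^{3} \left(-3 + S\right)$)
$- 21 L{\left(-2 \right)} + r{\left(-3,-3 \right)} = - 21 \left(-9 - 2\right) \left(2 - 2\right) - \left(3 + 243 - \left(-3\right)^{2} \left(-3\right)^{3}\right) = - 21 \left(\left(-11\right) 0\right) - \left(246 + 243\right) = \left(-21\right) 0 - 489 = 0 - 489 = -489$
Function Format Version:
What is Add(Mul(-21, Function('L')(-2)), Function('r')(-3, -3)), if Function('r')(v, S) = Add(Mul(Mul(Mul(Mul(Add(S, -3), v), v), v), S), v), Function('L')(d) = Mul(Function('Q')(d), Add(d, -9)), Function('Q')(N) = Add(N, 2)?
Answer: -489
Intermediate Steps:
Function('Q')(N) = Add(2, N)
Function('L')(d) = Mul(Add(-9, d), Add(2, d)) (Function('L')(d) = Mul(Add(2, d), Add(d, -9)) = Mul(Add(2, d), Add(-9, d)) = Mul(Add(-9, d), Add(2, d)))
Function('r')(v, S) = Add(v, Mul(S, Pow(v, 3), Add(-3, S))) (Function('r')(v, S) = Add(Mul(Mul(Mul(Mul(Add(-3, S), v), v), v), S), v) = Add(Mul(Mul(Mul(Mul(v, Add(-3, S)), v), v), S), v) = Add(Mul(Mul(Mul(Pow(v, 2), Add(-3, S)), v), S), v) = Add(Mul(Mul(Pow(v, 3), Add(-3, S)), S), v) = Add(Mul(S, Pow(v, 3), Add(-3, S)), v) = Add(v, Mul(S, Pow(v, 3), Add(-3, S))))
Add(Mul(-21, Function('L')(-2)), Function('r')(-3, -3)) = Add(Mul(-21, Mul(Add(-9, -2), Add(2, -2))), Add(-3, Mul(Pow(-3, 2), Pow(-3, 3)), Mul(-3, -3, Pow(-3, 3)))) = Add(Mul(-21, Mul(-11, 0)), Add(-3, Mul(9, -27), Mul(-3, -3, -27))) = Add(Mul(-21, 0), Add(-3, -243, -243)) = Add(0, -489) = -489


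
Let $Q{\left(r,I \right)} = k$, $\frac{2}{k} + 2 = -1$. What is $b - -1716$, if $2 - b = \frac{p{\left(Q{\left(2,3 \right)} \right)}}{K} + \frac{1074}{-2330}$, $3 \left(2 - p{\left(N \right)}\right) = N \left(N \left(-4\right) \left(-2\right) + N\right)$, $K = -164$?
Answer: $\frac{492494887}{286590} \approx 1718.5$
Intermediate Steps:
$k = - \frac{2}{3}$ ($k = \frac{2}{-2 - 1} = \frac{2}{-3} = 2 \left(- \frac{1}{3}\right) = - \frac{2}{3} \approx -0.66667$)
$Q{\left(r,I \right)} = - \frac{2}{3}$
$p{\left(N \right)} = 2 - 3 N^{2}$ ($p{\left(N \right)} = 2 - \frac{N \left(N \left(-4\right) \left(-2\right) + N\right)}{3} = 2 - \frac{N \left(- 4 N \left(-2\right) + N\right)}{3} = 2 - \frac{N \left(8 N + N\right)}{3} = 2 - \frac{N 9 N}{3} = 2 - \frac{9 N^{2}}{3} = 2 - 3 N^{2}$)
$b = \frac{706447}{286590}$ ($b = 2 - \left(\frac{2 - 3 \left(- \frac{2}{3}\right)^{2}}{-164} + \frac{1074}{-2330}\right) = 2 - \left(\left(2 - \frac{4}{3}\right) \left(- \frac{1}{164}\right) + 1074 \left(- \frac{1}{2330}\right)\right) = 2 - \left(\left(2 - \frac{4}{3}\right) \left(- \frac{1}{164}\right) - \frac{537}{1165}\right) = 2 - \left(\frac{2}{3} \left(- \frac{1}{164}\right) - \frac{537}{1165}\right) = 2 - \left(- \frac{1}{246} - \frac{537}{1165}\right) = 2 - - \frac{133267}{286590} = 2 + \frac{133267}{286590} = \frac{706447}{286590} \approx 2.465$)
$b - -1716 = \frac{706447}{286590} - -1716 = \frac{706447}{286590} + 1716 = \frac{492494887}{286590}$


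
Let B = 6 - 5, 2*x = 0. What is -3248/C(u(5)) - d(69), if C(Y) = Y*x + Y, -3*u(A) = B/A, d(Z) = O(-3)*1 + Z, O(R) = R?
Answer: 48654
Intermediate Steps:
x = 0 (x = (½)*0 = 0)
B = 1
d(Z) = -3 + Z (d(Z) = -3*1 + Z = -3 + Z)
u(A) = -1/(3*A)
C(Y) = Y (C(Y) = Y*0 + Y = 0 + Y = Y)
-3248/C(u(5)) - d(69) = -3248/((-⅓/5)) - (-3 + 69) = -3248/((-⅓*⅕)) - 1*66 = -3248/(-1/15) - 66 = -3248*(-15) - 66 = 48720 - 66 = 48654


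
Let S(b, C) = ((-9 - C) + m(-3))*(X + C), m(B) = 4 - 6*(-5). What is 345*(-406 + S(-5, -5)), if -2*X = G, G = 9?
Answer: -238395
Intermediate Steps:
X = -9/2 (X = -½*9 = -9/2 ≈ -4.5000)
m(B) = 34 (m(B) = 4 - 1*(-30) = 4 + 30 = 34)
S(b, C) = (25 - C)*(-9/2 + C) (S(b, C) = ((-9 - C) + 34)*(-9/2 + C) = (25 - C)*(-9/2 + C))
345*(-406 + S(-5, -5)) = 345*(-406 + (-225/2 - 1*(-5)² + (59/2)*(-5))) = 345*(-406 + (-225/2 - 1*25 - 295/2)) = 345*(-406 + (-225/2 - 25 - 295/2)) = 345*(-406 - 285) = 345*(-691) = -238395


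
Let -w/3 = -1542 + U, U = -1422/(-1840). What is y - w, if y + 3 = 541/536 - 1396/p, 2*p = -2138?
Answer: -152357054253/32946580 ≈ -4624.4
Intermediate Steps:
p = -1069 (p = (½)*(-2138) = -1069)
U = 711/920 (U = -1422*(-1/1840) = 711/920 ≈ 0.77283)
w = 4253787/920 (w = -3*(-1542 + 711/920) = -3*(-1417929/920) = 4253787/920 ≈ 4623.7)
y = -392367/572984 (y = -3 + (541/536 - 1396/(-1069)) = -3 + (541*(1/536) - 1396*(-1/1069)) = -3 + (541/536 + 1396/1069) = -3 + 1326585/572984 = -392367/572984 ≈ -0.68478)
y - w = -392367/572984 - 1*4253787/920 = -392367/572984 - 4253787/920 = -152357054253/32946580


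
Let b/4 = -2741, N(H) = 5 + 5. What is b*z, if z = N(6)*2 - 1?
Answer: -208316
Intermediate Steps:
N(H) = 10
b = -10964 (b = 4*(-2741) = -10964)
z = 19 (z = 10*2 - 1 = 20 - 1 = 19)
b*z = -10964*19 = -208316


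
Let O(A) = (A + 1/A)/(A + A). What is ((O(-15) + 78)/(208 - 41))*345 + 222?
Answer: 962359/2505 ≈ 384.18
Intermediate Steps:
O(A) = (A + 1/A)/(2*A) (O(A) = (A + 1/A)/((2*A)) = (A + 1/A)*(1/(2*A)) = (A + 1/A)/(2*A))
((O(-15) + 78)/(208 - 41))*345 + 222 = (((½)*(1 + (-15)²)/(-15)² + 78)/(208 - 41))*345 + 222 = (((½)*(1/225)*(1 + 225) + 78)/167)*345 + 222 = (((½)*(1/225)*226 + 78)*(1/167))*345 + 222 = ((113/225 + 78)*(1/167))*345 + 222 = ((17663/225)*(1/167))*345 + 222 = (17663/37575)*345 + 222 = 406249/2505 + 222 = 962359/2505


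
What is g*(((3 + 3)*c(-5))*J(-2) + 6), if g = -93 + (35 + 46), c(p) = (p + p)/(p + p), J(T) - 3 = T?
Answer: -144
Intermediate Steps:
J(T) = 3 + T
c(p) = 1 (c(p) = (2*p)/((2*p)) = (2*p)*(1/(2*p)) = 1)
g = -12 (g = -93 + 81 = -12)
g*(((3 + 3)*c(-5))*J(-2) + 6) = -12*(((3 + 3)*1)*(3 - 2) + 6) = -12*((6*1)*1 + 6) = -12*(6*1 + 6) = -12*(6 + 6) = -12*12 = -144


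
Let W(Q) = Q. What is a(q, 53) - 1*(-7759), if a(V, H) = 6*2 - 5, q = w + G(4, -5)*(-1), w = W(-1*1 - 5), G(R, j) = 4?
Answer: 7766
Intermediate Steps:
w = -6 (w = -1*1 - 5 = -1 - 5 = -6)
q = -10 (q = -6 + 4*(-1) = -6 - 4 = -10)
a(V, H) = 7 (a(V, H) = 12 - 5 = 7)
a(q, 53) - 1*(-7759) = 7 - 1*(-7759) = 7 + 7759 = 7766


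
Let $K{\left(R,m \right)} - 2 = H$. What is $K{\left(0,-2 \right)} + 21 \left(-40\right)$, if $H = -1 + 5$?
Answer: $-834$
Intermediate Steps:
$H = 4$
$K{\left(R,m \right)} = 6$ ($K{\left(R,m \right)} = 2 + 4 = 6$)
$K{\left(0,-2 \right)} + 21 \left(-40\right) = 6 + 21 \left(-40\right) = 6 - 840 = -834$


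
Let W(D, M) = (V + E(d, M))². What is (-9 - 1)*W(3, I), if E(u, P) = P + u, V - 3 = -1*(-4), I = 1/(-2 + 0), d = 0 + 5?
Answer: -2645/2 ≈ -1322.5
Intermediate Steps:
d = 5
I = -½ (I = 1/(-2) = -½ ≈ -0.50000)
V = 7 (V = 3 - 1*(-4) = 3 + 4 = 7)
W(D, M) = (12 + M)² (W(D, M) = (7 + (M + 5))² = (7 + (5 + M))² = (12 + M)²)
(-9 - 1)*W(3, I) = (-9 - 1)*(12 - ½)² = -10*(23/2)² = -10*529/4 = -2645/2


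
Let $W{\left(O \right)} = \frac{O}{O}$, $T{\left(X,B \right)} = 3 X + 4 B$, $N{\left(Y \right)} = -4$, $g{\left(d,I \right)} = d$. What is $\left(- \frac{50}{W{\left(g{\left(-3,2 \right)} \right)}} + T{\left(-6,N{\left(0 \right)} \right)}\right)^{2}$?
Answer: $7056$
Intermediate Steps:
$W{\left(O \right)} = 1$
$\left(- \frac{50}{W{\left(g{\left(-3,2 \right)} \right)}} + T{\left(-6,N{\left(0 \right)} \right)}\right)^{2} = \left(- \frac{50}{1} + \left(3 \left(-6\right) + 4 \left(-4\right)\right)\right)^{2} = \left(\left(-50\right) 1 - 34\right)^{2} = \left(-50 - 34\right)^{2} = \left(-84\right)^{2} = 7056$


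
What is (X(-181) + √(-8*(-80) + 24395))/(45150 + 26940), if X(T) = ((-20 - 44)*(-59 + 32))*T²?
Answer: 1048352/1335 + √25035/72090 ≈ 785.28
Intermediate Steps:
X(T) = 1728*T² (X(T) = (-64*(-27))*T² = 1728*T²)
(X(-181) + √(-8*(-80) + 24395))/(45150 + 26940) = (1728*(-181)² + √(-8*(-80) + 24395))/(45150 + 26940) = (1728*32761 + √(640 + 24395))/72090 = (56611008 + √25035)*(1/72090) = 1048352/1335 + √25035/72090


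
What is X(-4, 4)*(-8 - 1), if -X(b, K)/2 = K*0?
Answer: 0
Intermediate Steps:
X(b, K) = 0 (X(b, K) = -2*K*0 = -2*0 = 0)
X(-4, 4)*(-8 - 1) = 0*(-8 - 1) = 0*(-9) = 0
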